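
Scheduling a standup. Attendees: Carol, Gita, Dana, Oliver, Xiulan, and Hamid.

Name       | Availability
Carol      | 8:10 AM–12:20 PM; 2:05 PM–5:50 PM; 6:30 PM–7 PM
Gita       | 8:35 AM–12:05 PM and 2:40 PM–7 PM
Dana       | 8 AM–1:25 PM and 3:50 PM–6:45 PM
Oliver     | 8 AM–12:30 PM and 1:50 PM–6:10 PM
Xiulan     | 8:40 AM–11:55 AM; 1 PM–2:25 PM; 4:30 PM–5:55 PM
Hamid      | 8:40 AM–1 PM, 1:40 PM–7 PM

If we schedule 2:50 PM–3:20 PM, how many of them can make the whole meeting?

Carol, Gita, Oliver, and Hamid can make the full 14:50-15:20 slot — that's 4.

4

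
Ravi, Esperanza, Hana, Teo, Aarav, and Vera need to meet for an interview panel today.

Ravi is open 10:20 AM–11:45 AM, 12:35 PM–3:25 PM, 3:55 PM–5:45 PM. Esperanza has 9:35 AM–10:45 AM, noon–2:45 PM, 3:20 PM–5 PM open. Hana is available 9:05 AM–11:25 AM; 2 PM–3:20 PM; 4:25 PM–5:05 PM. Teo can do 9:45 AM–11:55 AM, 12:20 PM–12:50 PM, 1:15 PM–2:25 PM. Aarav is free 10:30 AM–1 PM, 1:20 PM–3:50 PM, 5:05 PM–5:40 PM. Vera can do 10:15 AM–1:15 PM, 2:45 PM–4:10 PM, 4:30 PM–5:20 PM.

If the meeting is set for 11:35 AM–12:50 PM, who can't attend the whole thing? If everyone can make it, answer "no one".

Esperanza, Hana, Ravi, Teo

Ravi: not fully free for 11:35-12:50. Esperanza: not fully free for 11:35-12:50. Hana: not fully free for 11:35-12:50. Teo: not fully free for 11:35-12:50. Aarav: free for 11:35-12:50. Vera: free for 11:35-12:50.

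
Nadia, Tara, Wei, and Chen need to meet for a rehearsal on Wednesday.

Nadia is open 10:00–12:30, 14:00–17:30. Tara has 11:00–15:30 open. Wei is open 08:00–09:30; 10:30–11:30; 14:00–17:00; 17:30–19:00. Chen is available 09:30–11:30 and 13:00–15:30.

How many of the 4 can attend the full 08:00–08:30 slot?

Wei can make the full 08:00-08:30 slot — that's 1.

1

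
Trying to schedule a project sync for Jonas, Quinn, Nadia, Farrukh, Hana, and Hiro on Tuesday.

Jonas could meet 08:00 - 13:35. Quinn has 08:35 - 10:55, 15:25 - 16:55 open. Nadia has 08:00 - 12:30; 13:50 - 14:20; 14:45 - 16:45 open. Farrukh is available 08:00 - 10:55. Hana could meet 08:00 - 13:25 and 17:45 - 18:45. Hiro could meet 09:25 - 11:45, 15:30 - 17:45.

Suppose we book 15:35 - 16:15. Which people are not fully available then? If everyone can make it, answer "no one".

Jonas: not fully free for 15:35-16:15. Quinn: free for 15:35-16:15. Nadia: free for 15:35-16:15. Farrukh: not fully free for 15:35-16:15. Hana: not fully free for 15:35-16:15. Hiro: free for 15:35-16:15.

Farrukh, Hana, Jonas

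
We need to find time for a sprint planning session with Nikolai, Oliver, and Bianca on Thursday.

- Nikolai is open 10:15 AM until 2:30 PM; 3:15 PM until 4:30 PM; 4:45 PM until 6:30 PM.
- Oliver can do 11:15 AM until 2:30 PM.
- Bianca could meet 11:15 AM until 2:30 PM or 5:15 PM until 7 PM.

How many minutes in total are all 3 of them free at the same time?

Nikolai ∩ Oliver: 11:15-14:30.
Nikolai ∩ Oliver ∩ Bianca: 11:15-14:30.
Those are the intersection windows.
That's a single block of 195 minutes.

195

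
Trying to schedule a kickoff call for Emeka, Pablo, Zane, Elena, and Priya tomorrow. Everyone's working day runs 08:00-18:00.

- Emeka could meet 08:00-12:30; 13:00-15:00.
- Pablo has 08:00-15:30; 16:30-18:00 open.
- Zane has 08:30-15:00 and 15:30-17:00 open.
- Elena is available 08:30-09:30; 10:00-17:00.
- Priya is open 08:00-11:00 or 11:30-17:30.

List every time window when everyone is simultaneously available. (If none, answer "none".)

08:30-09:30, 10:00-11:00, 11:30-12:30, 13:00-15:00

Emeka ∩ Pablo: 08:00-12:30, 13:00-15:00.
Emeka ∩ Pablo ∩ Zane: 08:30-12:30, 13:00-15:00.
Emeka ∩ Pablo ∩ Zane ∩ Elena: 08:30-09:30, 10:00-12:30, 13:00-15:00.
Emeka ∩ Pablo ∩ Zane ∩ Elena ∩ Priya: 08:30-09:30, 10:00-11:00, 11:30-12:30, 13:00-15:00.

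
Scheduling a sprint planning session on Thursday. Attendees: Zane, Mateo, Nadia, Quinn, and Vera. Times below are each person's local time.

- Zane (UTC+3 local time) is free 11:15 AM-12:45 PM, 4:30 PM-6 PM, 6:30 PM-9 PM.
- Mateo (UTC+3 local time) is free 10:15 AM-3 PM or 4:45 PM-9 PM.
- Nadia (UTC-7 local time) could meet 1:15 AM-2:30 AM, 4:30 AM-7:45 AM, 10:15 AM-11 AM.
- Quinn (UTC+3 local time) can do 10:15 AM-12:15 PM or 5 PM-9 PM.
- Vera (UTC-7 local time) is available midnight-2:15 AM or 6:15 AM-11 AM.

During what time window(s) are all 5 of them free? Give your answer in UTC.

08:15-09:15, 14:00-14:45, 17:15-18:00

Zane in UTC: 08:15-09:45, 13:30-15:00, 15:30-18:00 (subtract 3h to convert from UTC+3).
Mateo in UTC: 07:15-12:00, 13:45-18:00 (subtract 3h to convert from UTC+3).
Nadia in UTC: 08:15-09:30, 11:30-14:45, 17:15-18:00 (add 7h to convert from UTC-7).
Quinn in UTC: 07:15-09:15, 14:00-18:00 (subtract 3h to convert from UTC+3).
Vera in UTC: 07:00-09:15, 13:15-18:00 (add 7h to convert from UTC-7).
Zane ∩ Mateo: 08:15-09:45, 13:45-15:00, 15:30-18:00.
Zane ∩ Mateo ∩ Nadia: 08:15-09:30, 13:45-14:45, 17:15-18:00.
Zane ∩ Mateo ∩ Nadia ∩ Quinn: 08:15-09:15, 14:00-14:45, 17:15-18:00.
Zane ∩ Mateo ∩ Nadia ∩ Quinn ∩ Vera: 08:15-09:15, 14:00-14:45, 17:15-18:00.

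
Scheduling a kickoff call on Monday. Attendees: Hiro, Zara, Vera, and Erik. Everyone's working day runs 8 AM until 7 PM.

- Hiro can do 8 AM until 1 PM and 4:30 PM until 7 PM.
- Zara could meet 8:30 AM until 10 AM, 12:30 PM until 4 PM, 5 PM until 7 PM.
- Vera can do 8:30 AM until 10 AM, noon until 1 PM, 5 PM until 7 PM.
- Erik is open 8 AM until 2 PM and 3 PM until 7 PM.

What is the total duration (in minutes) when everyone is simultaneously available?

240

Hiro ∩ Zara: 08:30-10:00, 12:30-13:00, 17:00-19:00.
Hiro ∩ Zara ∩ Vera: 08:30-10:00, 12:30-13:00, 17:00-19:00.
Hiro ∩ Zara ∩ Vera ∩ Erik: 08:30-10:00, 12:30-13:00, 17:00-19:00.
Summing the common windows: 90 + 30 + 120 = 240 minutes.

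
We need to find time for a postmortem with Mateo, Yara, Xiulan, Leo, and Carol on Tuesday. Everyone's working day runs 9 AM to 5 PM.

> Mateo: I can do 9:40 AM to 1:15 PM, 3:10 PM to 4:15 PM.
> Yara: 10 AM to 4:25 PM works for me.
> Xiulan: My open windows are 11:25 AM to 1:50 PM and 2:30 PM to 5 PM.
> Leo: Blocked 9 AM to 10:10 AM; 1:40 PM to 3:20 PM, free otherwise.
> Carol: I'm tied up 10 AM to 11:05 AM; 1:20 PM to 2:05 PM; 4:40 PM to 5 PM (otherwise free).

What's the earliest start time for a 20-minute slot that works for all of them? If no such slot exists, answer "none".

Mateo free: 09:40-13:15, 15:10-16:15.
Yara free: 10:00-16:25.
Xiulan free: 11:25-13:50, 14:30-17:00.
Leo free: 10:10-13:40, 15:20-17:00 (invert busy blocks within the working day).
Carol free: 09:00-10:00, 11:05-13:20, 14:05-16:40 (invert busy blocks within the working day).
Mateo ∩ Yara: 10:00-13:15, 15:10-16:15.
Mateo ∩ Yara ∩ Xiulan: 11:25-13:15, 15:10-16:15.
Mateo ∩ Yara ∩ Xiulan ∩ Leo: 11:25-13:15, 15:20-16:15.
Mateo ∩ Yara ∩ Xiulan ∩ Leo ∩ Carol: 11:25-13:15, 15:20-16:15.
Those are the intersection windows.
The first common window of at least 20 minutes is 11:25-13:15, so the earliest start is 11:25.

11:25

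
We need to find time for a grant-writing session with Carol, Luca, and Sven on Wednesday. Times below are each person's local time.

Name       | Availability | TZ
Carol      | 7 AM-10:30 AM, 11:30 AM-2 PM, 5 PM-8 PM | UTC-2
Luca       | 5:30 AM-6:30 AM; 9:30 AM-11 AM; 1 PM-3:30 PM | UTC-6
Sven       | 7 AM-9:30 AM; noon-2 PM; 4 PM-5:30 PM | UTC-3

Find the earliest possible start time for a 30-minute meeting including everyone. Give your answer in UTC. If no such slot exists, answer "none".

Carol in UTC: 09:00-12:30, 13:30-16:00, 19:00-22:00 (add 2h to convert from UTC-2).
Luca in UTC: 11:30-12:30, 15:30-17:00, 19:00-21:30 (add 6h to convert from UTC-6).
Sven in UTC: 10:00-12:30, 15:00-17:00, 19:00-20:30 (add 3h to convert from UTC-3).
Carol ∩ Luca: 11:30-12:30, 15:30-16:00, 19:00-21:30.
Carol ∩ Luca ∩ Sven: 11:30-12:30, 15:30-16:00, 19:00-20:30.
The first common window of at least 30 minutes is 11:30-12:30, so the earliest start is 11:30.

11:30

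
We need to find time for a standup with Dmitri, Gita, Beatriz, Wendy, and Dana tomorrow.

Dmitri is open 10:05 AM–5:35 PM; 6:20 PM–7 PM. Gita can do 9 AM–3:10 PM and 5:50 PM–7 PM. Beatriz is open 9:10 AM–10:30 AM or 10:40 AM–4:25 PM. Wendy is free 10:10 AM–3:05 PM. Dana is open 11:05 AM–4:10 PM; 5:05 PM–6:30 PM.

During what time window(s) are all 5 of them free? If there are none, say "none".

11:05-15:05

Dmitri ∩ Gita: 10:05-15:10, 18:20-19:00.
Dmitri ∩ Gita ∩ Beatriz: 10:05-10:30, 10:40-15:10.
Dmitri ∩ Gita ∩ Beatriz ∩ Wendy: 10:10-10:30, 10:40-15:05.
Dmitri ∩ Gita ∩ Beatriz ∩ Wendy ∩ Dana: 11:05-15:05.
Those are the intersection windows.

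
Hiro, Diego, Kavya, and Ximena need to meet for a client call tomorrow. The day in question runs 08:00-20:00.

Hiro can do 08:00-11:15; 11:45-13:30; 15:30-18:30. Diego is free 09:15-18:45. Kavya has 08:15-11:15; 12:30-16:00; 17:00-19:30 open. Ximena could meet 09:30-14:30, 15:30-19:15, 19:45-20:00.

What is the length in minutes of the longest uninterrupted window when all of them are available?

105

Hiro ∩ Diego: 09:15-11:15, 11:45-13:30, 15:30-18:30.
Hiro ∩ Diego ∩ Kavya: 09:15-11:15, 12:30-13:30, 15:30-16:00, 17:00-18:30.
Hiro ∩ Diego ∩ Kavya ∩ Ximena: 09:30-11:15, 12:30-13:30, 15:30-16:00, 17:00-18:30.
The longest is 09:30-11:15 at 105 minutes.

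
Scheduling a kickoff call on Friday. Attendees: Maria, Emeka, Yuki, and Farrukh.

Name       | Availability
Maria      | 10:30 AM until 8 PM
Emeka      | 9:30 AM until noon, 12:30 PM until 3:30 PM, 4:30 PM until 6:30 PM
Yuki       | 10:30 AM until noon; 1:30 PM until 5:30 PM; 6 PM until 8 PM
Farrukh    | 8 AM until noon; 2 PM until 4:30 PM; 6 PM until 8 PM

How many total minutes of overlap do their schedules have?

Maria ∩ Emeka: 10:30-12:00, 12:30-15:30, 16:30-18:30.
Maria ∩ Emeka ∩ Yuki: 10:30-12:00, 13:30-15:30, 16:30-17:30, 18:00-18:30.
Maria ∩ Emeka ∩ Yuki ∩ Farrukh: 10:30-12:00, 14:00-15:30, 18:00-18:30.
Summing the common windows: 90 + 90 + 30 = 210 minutes.

210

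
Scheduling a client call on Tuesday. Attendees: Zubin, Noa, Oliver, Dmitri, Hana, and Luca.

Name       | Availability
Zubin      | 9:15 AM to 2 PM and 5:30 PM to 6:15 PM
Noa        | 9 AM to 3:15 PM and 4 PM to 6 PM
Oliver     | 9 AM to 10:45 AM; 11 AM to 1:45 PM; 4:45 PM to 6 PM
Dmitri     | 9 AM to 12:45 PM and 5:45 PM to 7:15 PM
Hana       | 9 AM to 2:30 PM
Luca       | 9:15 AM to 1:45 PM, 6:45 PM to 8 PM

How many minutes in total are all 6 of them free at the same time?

Zubin ∩ Noa: 09:15-14:00, 17:30-18:00.
Zubin ∩ Noa ∩ Oliver: 09:15-10:45, 11:00-13:45, 17:30-18:00.
Zubin ∩ Noa ∩ Oliver ∩ Dmitri: 09:15-10:45, 11:00-12:45, 17:45-18:00.
Zubin ∩ Noa ∩ Oliver ∩ Dmitri ∩ Hana: 09:15-10:45, 11:00-12:45.
Zubin ∩ Noa ∩ Oliver ∩ Dmitri ∩ Hana ∩ Luca: 09:15-10:45, 11:00-12:45.
Summing the common windows: 90 + 105 = 195 minutes.

195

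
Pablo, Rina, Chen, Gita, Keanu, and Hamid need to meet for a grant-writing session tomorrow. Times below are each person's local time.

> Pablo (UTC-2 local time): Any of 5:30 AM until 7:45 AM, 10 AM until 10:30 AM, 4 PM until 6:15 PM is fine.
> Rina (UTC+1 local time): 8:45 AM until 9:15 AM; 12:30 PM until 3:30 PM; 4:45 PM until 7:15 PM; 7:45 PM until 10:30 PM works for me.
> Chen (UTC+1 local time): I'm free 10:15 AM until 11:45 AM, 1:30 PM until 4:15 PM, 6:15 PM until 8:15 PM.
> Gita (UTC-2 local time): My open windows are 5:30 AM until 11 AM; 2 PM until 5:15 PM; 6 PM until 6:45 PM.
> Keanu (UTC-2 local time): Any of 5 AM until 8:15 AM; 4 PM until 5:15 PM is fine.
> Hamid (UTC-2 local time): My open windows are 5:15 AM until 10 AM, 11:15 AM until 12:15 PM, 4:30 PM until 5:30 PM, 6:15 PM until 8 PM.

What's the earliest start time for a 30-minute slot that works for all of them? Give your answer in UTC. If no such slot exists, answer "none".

18:45

Pablo in UTC: 07:30-09:45, 12:00-12:30, 18:00-20:15 (add 2h to convert from UTC-2).
Rina in UTC: 07:45-08:15, 11:30-14:30, 15:45-18:15, 18:45-21:30 (subtract 1h to convert from UTC+1).
Chen in UTC: 09:15-10:45, 12:30-15:15, 17:15-19:15 (subtract 1h to convert from UTC+1).
Gita in UTC: 07:30-13:00, 16:00-19:15, 20:00-20:45 (add 2h to convert from UTC-2).
Keanu in UTC: 07:00-10:15, 18:00-19:15 (add 2h to convert from UTC-2).
Hamid in UTC: 07:15-12:00, 13:15-14:15, 18:30-19:30, 20:15-22:00 (add 2h to convert from UTC-2).
Pablo ∩ Rina: 07:45-08:15, 12:00-12:30, 18:00-18:15, 18:45-20:15.
Pablo ∩ Rina ∩ Chen: 18:00-18:15, 18:45-19:15.
Pablo ∩ Rina ∩ Chen ∩ Gita: 18:00-18:15, 18:45-19:15.
Pablo ∩ Rina ∩ Chen ∩ Gita ∩ Keanu: 18:00-18:15, 18:45-19:15.
Pablo ∩ Rina ∩ Chen ∩ Gita ∩ Keanu ∩ Hamid: 18:45-19:15.
The first common window of at least 30 minutes is 18:45-19:15, so the earliest start is 18:45.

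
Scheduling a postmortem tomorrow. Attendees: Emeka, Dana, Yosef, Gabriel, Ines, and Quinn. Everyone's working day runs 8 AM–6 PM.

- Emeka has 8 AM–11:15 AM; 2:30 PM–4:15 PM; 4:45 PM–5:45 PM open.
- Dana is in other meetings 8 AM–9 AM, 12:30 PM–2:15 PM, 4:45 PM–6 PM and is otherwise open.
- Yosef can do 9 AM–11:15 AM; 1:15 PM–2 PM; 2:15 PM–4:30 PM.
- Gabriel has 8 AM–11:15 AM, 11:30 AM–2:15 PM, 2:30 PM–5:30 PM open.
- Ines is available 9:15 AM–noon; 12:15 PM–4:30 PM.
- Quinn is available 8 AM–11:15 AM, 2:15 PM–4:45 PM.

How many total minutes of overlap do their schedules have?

225

Emeka free: 08:00-11:15, 14:30-16:15, 16:45-17:45.
Dana free: 09:00-12:30, 14:15-16:45 (invert busy blocks within the working day).
Yosef free: 09:00-11:15, 13:15-14:00, 14:15-16:30.
Gabriel free: 08:00-11:15, 11:30-14:15, 14:30-17:30.
Ines free: 09:15-12:00, 12:15-16:30.
Quinn free: 08:00-11:15, 14:15-16:45.
Emeka ∩ Dana: 09:00-11:15, 14:30-16:15.
Emeka ∩ Dana ∩ Yosef: 09:00-11:15, 14:30-16:15.
Emeka ∩ Dana ∩ Yosef ∩ Gabriel: 09:00-11:15, 14:30-16:15.
Emeka ∩ Dana ∩ Yosef ∩ Gabriel ∩ Ines: 09:15-11:15, 14:30-16:15.
Emeka ∩ Dana ∩ Yosef ∩ Gabriel ∩ Ines ∩ Quinn: 09:15-11:15, 14:30-16:15.
Summing the common windows: 120 + 105 = 225 minutes.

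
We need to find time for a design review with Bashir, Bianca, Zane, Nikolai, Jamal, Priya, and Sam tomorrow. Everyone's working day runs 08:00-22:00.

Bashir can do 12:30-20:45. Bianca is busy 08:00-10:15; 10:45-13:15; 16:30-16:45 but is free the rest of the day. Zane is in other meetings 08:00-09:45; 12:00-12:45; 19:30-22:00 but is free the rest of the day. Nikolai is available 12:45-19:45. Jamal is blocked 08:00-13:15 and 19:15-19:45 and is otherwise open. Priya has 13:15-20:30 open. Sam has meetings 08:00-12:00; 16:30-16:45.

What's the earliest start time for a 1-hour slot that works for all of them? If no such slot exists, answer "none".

13:15

Bashir free: 12:30-20:45.
Bianca free: 10:15-10:45, 13:15-16:30, 16:45-22:00 (invert busy blocks within the working day).
Zane free: 09:45-12:00, 12:45-19:30 (invert busy blocks within the working day).
Nikolai free: 12:45-19:45.
Jamal free: 13:15-19:15, 19:45-22:00 (invert busy blocks within the working day).
Priya free: 13:15-20:30.
Sam free: 12:00-16:30, 16:45-22:00 (invert busy blocks within the working day).
Bashir ∩ Bianca: 13:15-16:30, 16:45-20:45.
Bashir ∩ Bianca ∩ Zane: 13:15-16:30, 16:45-19:30.
Bashir ∩ Bianca ∩ Zane ∩ Nikolai: 13:15-16:30, 16:45-19:30.
Bashir ∩ Bianca ∩ Zane ∩ Nikolai ∩ Jamal: 13:15-16:30, 16:45-19:15.
Bashir ∩ Bianca ∩ Zane ∩ Nikolai ∩ Jamal ∩ Priya: 13:15-16:30, 16:45-19:15.
Bashir ∩ Bianca ∩ Zane ∩ Nikolai ∩ Jamal ∩ Priya ∩ Sam: 13:15-16:30, 16:45-19:15.
The first common window of at least 60 minutes is 13:15-16:30, so the earliest start is 13:15.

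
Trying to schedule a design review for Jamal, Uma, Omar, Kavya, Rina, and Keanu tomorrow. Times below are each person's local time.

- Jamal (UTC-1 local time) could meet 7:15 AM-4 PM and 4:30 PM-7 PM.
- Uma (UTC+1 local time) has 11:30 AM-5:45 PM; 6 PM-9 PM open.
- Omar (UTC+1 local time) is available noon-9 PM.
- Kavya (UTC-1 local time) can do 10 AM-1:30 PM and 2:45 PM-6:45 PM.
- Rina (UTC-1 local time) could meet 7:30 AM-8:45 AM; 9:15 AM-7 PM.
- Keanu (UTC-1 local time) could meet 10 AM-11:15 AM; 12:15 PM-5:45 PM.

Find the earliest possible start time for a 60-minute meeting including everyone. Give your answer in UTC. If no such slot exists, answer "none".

11:00

Jamal in UTC: 08:15-17:00, 17:30-20:00 (add 1h to convert from UTC-1).
Uma in UTC: 10:30-16:45, 17:00-20:00 (subtract 1h to convert from UTC+1).
Omar in UTC: 11:00-20:00 (subtract 1h to convert from UTC+1).
Kavya in UTC: 11:00-14:30, 15:45-19:45 (add 1h to convert from UTC-1).
Rina in UTC: 08:30-09:45, 10:15-20:00 (add 1h to convert from UTC-1).
Keanu in UTC: 11:00-12:15, 13:15-18:45 (add 1h to convert from UTC-1).
Jamal ∩ Uma: 10:30-16:45, 17:30-20:00.
Jamal ∩ Uma ∩ Omar: 11:00-16:45, 17:30-20:00.
Jamal ∩ Uma ∩ Omar ∩ Kavya: 11:00-14:30, 15:45-16:45, 17:30-19:45.
Jamal ∩ Uma ∩ Omar ∩ Kavya ∩ Rina: 11:00-14:30, 15:45-16:45, 17:30-19:45.
Jamal ∩ Uma ∩ Omar ∩ Kavya ∩ Rina ∩ Keanu: 11:00-12:15, 13:15-14:30, 15:45-16:45, 17:30-18:45.
The first common window of at least 60 minutes is 11:00-12:15, so the earliest start is 11:00.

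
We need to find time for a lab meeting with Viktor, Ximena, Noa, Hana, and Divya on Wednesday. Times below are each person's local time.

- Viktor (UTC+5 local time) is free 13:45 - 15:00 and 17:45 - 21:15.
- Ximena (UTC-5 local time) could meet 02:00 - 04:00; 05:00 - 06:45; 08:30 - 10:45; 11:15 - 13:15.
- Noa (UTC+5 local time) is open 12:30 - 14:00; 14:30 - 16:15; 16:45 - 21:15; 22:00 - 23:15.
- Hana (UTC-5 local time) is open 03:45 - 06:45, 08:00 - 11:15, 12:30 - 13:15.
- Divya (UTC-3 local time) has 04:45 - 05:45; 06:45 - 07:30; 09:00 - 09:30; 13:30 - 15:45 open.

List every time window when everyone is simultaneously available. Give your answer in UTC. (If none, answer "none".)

none

Viktor in UTC: 08:45-10:00, 12:45-16:15 (subtract 5h to convert from UTC+5).
Ximena in UTC: 07:00-09:00, 10:00-11:45, 13:30-15:45, 16:15-18:15 (add 5h to convert from UTC-5).
Noa in UTC: 07:30-09:00, 09:30-11:15, 11:45-16:15, 17:00-18:15 (subtract 5h to convert from UTC+5).
Hana in UTC: 08:45-11:45, 13:00-16:15, 17:30-18:15 (add 5h to convert from UTC-5).
Divya in UTC: 07:45-08:45, 09:45-10:30, 12:00-12:30, 16:30-18:45 (add 3h to convert from UTC-3).
Viktor ∩ Ximena: 08:45-09:00, 13:30-15:45.
Viktor ∩ Ximena ∩ Noa: 08:45-09:00, 13:30-15:45.
Viktor ∩ Ximena ∩ Noa ∩ Hana: 08:45-09:00, 13:30-15:45.
Viktor ∩ Ximena ∩ Noa ∩ Hana ∩ Divya: ∅.
There is no time when everyone is free.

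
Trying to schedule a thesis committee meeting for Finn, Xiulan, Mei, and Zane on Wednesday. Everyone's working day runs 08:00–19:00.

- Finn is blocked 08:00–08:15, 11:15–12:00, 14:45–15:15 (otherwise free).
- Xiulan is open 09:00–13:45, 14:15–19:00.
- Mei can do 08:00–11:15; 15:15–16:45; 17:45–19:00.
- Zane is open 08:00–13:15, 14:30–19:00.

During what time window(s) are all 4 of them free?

Finn free: 08:15-11:15, 12:00-14:45, 15:15-19:00 (invert busy blocks within the working day).
Xiulan free: 09:00-13:45, 14:15-19:00.
Mei free: 08:00-11:15, 15:15-16:45, 17:45-19:00.
Zane free: 08:00-13:15, 14:30-19:00.
Finn ∩ Xiulan: 09:00-11:15, 12:00-13:45, 14:15-14:45, 15:15-19:00.
Finn ∩ Xiulan ∩ Mei: 09:00-11:15, 15:15-16:45, 17:45-19:00.
Finn ∩ Xiulan ∩ Mei ∩ Zane: 09:00-11:15, 15:15-16:45, 17:45-19:00.
Those are the intersection windows.

09:00-11:15, 15:15-16:45, 17:45-19:00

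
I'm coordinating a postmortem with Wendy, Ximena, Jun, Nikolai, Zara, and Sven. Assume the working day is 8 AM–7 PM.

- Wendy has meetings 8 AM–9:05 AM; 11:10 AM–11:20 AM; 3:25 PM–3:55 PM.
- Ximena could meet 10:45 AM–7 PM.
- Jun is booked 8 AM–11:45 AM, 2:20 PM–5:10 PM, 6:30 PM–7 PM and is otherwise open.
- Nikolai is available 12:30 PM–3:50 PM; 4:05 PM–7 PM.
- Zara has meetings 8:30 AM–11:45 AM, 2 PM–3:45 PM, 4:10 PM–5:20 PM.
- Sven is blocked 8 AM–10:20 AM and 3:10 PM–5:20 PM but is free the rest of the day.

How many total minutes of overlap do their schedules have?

Wendy free: 09:05-11:10, 11:20-15:25, 15:55-19:00 (invert busy blocks within the working day).
Ximena free: 10:45-19:00.
Jun free: 11:45-14:20, 17:10-18:30 (invert busy blocks within the working day).
Nikolai free: 12:30-15:50, 16:05-19:00.
Zara free: 08:00-08:30, 11:45-14:00, 15:45-16:10, 17:20-19:00 (invert busy blocks within the working day).
Sven free: 10:20-15:10, 17:20-19:00 (invert busy blocks within the working day).
Wendy ∩ Ximena: 10:45-11:10, 11:20-15:25, 15:55-19:00.
Wendy ∩ Ximena ∩ Jun: 11:45-14:20, 17:10-18:30.
Wendy ∩ Ximena ∩ Jun ∩ Nikolai: 12:30-14:20, 17:10-18:30.
Wendy ∩ Ximena ∩ Jun ∩ Nikolai ∩ Zara: 12:30-14:00, 17:20-18:30.
Wendy ∩ Ximena ∩ Jun ∩ Nikolai ∩ Zara ∩ Sven: 12:30-14:00, 17:20-18:30.
Summing the common windows: 90 + 70 = 160 minutes.

160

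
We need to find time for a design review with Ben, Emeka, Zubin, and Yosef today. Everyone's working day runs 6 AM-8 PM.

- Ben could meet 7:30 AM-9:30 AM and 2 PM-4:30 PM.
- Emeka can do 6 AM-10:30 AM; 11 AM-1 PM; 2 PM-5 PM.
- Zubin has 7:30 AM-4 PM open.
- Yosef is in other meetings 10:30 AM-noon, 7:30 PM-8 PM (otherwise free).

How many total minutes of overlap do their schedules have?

Ben free: 07:30-09:30, 14:00-16:30.
Emeka free: 06:00-10:30, 11:00-13:00, 14:00-17:00.
Zubin free: 07:30-16:00.
Yosef free: 06:00-10:30, 12:00-19:30 (invert busy blocks within the working day).
Ben ∩ Emeka: 07:30-09:30, 14:00-16:30.
Ben ∩ Emeka ∩ Zubin: 07:30-09:30, 14:00-16:00.
Ben ∩ Emeka ∩ Zubin ∩ Yosef: 07:30-09:30, 14:00-16:00.
Those are the intersection windows.
Summing the common windows: 120 + 120 = 240 minutes.

240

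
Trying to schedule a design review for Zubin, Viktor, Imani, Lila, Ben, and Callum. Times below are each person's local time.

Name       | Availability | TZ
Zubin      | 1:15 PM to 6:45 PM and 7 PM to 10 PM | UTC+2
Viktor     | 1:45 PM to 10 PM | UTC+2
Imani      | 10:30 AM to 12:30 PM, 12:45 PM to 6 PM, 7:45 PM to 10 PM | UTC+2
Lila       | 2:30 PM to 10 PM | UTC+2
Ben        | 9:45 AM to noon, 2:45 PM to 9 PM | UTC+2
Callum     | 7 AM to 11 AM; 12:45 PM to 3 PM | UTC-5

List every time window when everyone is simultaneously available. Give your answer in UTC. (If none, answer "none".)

12:45-16:00, 17:45-19:00

Zubin in UTC: 11:15-16:45, 17:00-20:00 (subtract 2h to convert from UTC+2).
Viktor in UTC: 11:45-20:00 (subtract 2h to convert from UTC+2).
Imani in UTC: 08:30-10:30, 10:45-16:00, 17:45-20:00 (subtract 2h to convert from UTC+2).
Lila in UTC: 12:30-20:00 (subtract 2h to convert from UTC+2).
Ben in UTC: 07:45-10:00, 12:45-19:00 (subtract 2h to convert from UTC+2).
Callum in UTC: 12:00-16:00, 17:45-20:00 (add 5h to convert from UTC-5).
Zubin ∩ Viktor: 11:45-16:45, 17:00-20:00.
Zubin ∩ Viktor ∩ Imani: 11:45-16:00, 17:45-20:00.
Zubin ∩ Viktor ∩ Imani ∩ Lila: 12:30-16:00, 17:45-20:00.
Zubin ∩ Viktor ∩ Imani ∩ Lila ∩ Ben: 12:45-16:00, 17:45-19:00.
Zubin ∩ Viktor ∩ Imani ∩ Lila ∩ Ben ∩ Callum: 12:45-16:00, 17:45-19:00.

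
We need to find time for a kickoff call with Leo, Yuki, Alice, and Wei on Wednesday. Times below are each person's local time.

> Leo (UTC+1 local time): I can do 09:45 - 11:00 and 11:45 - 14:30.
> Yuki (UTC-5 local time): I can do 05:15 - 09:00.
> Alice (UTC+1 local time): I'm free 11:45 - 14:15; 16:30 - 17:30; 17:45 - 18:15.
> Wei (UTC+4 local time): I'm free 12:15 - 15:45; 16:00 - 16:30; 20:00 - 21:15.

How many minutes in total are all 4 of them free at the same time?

Leo in UTC: 08:45-10:00, 10:45-13:30 (subtract 1h to convert from UTC+1).
Yuki in UTC: 10:15-14:00 (add 5h to convert from UTC-5).
Alice in UTC: 10:45-13:15, 15:30-16:30, 16:45-17:15 (subtract 1h to convert from UTC+1).
Wei in UTC: 08:15-11:45, 12:00-12:30, 16:00-17:15 (subtract 4h to convert from UTC+4).
Leo ∩ Yuki: 10:45-13:30.
Leo ∩ Yuki ∩ Alice: 10:45-13:15.
Leo ∩ Yuki ∩ Alice ∩ Wei: 10:45-11:45, 12:00-12:30.
Summing the common windows: 60 + 30 = 90 minutes.

90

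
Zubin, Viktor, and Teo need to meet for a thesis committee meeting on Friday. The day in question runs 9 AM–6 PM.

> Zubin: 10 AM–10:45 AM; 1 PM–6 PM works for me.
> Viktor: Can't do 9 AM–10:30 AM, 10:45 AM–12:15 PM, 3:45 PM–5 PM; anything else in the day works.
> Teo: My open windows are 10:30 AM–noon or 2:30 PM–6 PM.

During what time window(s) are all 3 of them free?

10:30-10:45, 14:30-15:45, 17:00-18:00

Zubin free: 10:00-10:45, 13:00-18:00.
Viktor free: 10:30-10:45, 12:15-15:45, 17:00-18:00 (invert busy blocks within the working day).
Teo free: 10:30-12:00, 14:30-18:00.
Zubin ∩ Viktor: 10:30-10:45, 13:00-15:45, 17:00-18:00.
Zubin ∩ Viktor ∩ Teo: 10:30-10:45, 14:30-15:45, 17:00-18:00.
So the common availability across everyone is 10:30-10:45, 14:30-15:45, 17:00-18:00.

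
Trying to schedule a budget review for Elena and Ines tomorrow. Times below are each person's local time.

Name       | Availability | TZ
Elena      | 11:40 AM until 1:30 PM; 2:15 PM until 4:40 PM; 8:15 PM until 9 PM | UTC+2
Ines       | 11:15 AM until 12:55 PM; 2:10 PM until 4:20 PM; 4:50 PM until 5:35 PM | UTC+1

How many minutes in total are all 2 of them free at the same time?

165

Elena in UTC: 09:40-11:30, 12:15-14:40, 18:15-19:00 (subtract 2h to convert from UTC+2).
Ines in UTC: 10:15-11:55, 13:10-15:20, 15:50-16:35 (subtract 1h to convert from UTC+1).
Elena ∩ Ines: 10:15-11:30, 13:10-14:40.
So the common availability across everyone is 10:15-11:30, 13:10-14:40.
Summing the common windows: 75 + 90 = 165 minutes.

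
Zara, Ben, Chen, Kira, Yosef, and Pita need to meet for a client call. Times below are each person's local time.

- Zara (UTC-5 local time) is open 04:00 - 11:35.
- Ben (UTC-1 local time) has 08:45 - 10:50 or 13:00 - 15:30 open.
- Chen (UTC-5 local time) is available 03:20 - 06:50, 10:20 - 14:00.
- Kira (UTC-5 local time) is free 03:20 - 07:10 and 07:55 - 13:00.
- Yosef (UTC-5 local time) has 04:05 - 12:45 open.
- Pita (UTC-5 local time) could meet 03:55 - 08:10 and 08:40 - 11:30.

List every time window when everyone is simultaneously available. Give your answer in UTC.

Zara in UTC: 09:00-16:35 (add 5h to convert from UTC-5).
Ben in UTC: 09:45-11:50, 14:00-16:30 (add 1h to convert from UTC-1).
Chen in UTC: 08:20-11:50, 15:20-19:00 (add 5h to convert from UTC-5).
Kira in UTC: 08:20-12:10, 12:55-18:00 (add 5h to convert from UTC-5).
Yosef in UTC: 09:05-17:45 (add 5h to convert from UTC-5).
Pita in UTC: 08:55-13:10, 13:40-16:30 (add 5h to convert from UTC-5).
Zara ∩ Ben: 09:45-11:50, 14:00-16:30.
Zara ∩ Ben ∩ Chen: 09:45-11:50, 15:20-16:30.
Zara ∩ Ben ∩ Chen ∩ Kira: 09:45-11:50, 15:20-16:30.
Zara ∩ Ben ∩ Chen ∩ Kira ∩ Yosef: 09:45-11:50, 15:20-16:30.
Zara ∩ Ben ∩ Chen ∩ Kira ∩ Yosef ∩ Pita: 09:45-11:50, 15:20-16:30.
Those are the intersection windows.

09:45-11:50, 15:20-16:30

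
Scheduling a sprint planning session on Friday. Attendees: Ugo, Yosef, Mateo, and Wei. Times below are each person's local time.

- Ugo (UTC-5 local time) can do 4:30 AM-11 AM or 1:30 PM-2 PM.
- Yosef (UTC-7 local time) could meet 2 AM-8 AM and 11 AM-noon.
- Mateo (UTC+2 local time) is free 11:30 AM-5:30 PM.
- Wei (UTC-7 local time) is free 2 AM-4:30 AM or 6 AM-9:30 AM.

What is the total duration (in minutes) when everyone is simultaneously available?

Ugo in UTC: 09:30-16:00, 18:30-19:00 (add 5h to convert from UTC-5).
Yosef in UTC: 09:00-15:00, 18:00-19:00 (add 7h to convert from UTC-7).
Mateo in UTC: 09:30-15:30 (subtract 2h to convert from UTC+2).
Wei in UTC: 09:00-11:30, 13:00-16:30 (add 7h to convert from UTC-7).
Ugo ∩ Yosef: 09:30-15:00, 18:30-19:00.
Ugo ∩ Yosef ∩ Mateo: 09:30-15:00.
Ugo ∩ Yosef ∩ Mateo ∩ Wei: 09:30-11:30, 13:00-15:00.
Those are the intersection windows.
Summing the common windows: 120 + 120 = 240 minutes.

240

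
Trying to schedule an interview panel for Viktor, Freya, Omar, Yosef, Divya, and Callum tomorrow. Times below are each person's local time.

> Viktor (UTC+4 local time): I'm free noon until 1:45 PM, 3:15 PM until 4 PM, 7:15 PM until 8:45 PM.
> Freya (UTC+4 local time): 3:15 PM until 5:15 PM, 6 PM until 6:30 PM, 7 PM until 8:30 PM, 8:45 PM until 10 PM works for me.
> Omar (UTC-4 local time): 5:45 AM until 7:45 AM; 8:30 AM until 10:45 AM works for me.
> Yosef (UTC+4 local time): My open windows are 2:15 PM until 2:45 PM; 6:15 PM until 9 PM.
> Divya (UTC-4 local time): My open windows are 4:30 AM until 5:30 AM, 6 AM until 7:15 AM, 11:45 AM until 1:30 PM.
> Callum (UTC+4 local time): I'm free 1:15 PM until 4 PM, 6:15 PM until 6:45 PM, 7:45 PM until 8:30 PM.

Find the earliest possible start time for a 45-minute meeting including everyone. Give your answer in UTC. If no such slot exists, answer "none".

Viktor in UTC: 08:00-09:45, 11:15-12:00, 15:15-16:45 (subtract 4h to convert from UTC+4).
Freya in UTC: 11:15-13:15, 14:00-14:30, 15:00-16:30, 16:45-18:00 (subtract 4h to convert from UTC+4).
Omar in UTC: 09:45-11:45, 12:30-14:45 (add 4h to convert from UTC-4).
Yosef in UTC: 10:15-10:45, 14:15-17:00 (subtract 4h to convert from UTC+4).
Divya in UTC: 08:30-09:30, 10:00-11:15, 15:45-17:30 (add 4h to convert from UTC-4).
Callum in UTC: 09:15-12:00, 14:15-14:45, 15:45-16:30 (subtract 4h to convert from UTC+4).
Viktor ∩ Freya: 11:15-12:00, 15:15-16:30.
Viktor ∩ Freya ∩ Omar: 11:15-11:45.
Viktor ∩ Freya ∩ Omar ∩ Yosef: ∅.
Viktor ∩ Freya ∩ Omar ∩ Yosef ∩ Divya: ∅.
Viktor ∩ Freya ∩ Omar ∩ Yosef ∩ Divya ∩ Callum: ∅.
There is no time when everyone is free.
No common window is at least 45 minutes long.

none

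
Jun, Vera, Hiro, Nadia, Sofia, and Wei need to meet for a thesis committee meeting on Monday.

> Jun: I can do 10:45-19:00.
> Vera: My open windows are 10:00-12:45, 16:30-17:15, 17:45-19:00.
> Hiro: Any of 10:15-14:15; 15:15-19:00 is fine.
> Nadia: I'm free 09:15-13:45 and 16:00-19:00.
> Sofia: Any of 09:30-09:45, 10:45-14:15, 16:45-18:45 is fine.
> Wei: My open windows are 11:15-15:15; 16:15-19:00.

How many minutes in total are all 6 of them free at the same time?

Jun ∩ Vera: 10:45-12:45, 16:30-17:15, 17:45-19:00.
Jun ∩ Vera ∩ Hiro: 10:45-12:45, 16:30-17:15, 17:45-19:00.
Jun ∩ Vera ∩ Hiro ∩ Nadia: 10:45-12:45, 16:30-17:15, 17:45-19:00.
Jun ∩ Vera ∩ Hiro ∩ Nadia ∩ Sofia: 10:45-12:45, 16:45-17:15, 17:45-18:45.
Jun ∩ Vera ∩ Hiro ∩ Nadia ∩ Sofia ∩ Wei: 11:15-12:45, 16:45-17:15, 17:45-18:45.
So the common availability across everyone is 11:15-12:45, 16:45-17:15, 17:45-18:45.
Summing the common windows: 90 + 30 + 60 = 180 minutes.

180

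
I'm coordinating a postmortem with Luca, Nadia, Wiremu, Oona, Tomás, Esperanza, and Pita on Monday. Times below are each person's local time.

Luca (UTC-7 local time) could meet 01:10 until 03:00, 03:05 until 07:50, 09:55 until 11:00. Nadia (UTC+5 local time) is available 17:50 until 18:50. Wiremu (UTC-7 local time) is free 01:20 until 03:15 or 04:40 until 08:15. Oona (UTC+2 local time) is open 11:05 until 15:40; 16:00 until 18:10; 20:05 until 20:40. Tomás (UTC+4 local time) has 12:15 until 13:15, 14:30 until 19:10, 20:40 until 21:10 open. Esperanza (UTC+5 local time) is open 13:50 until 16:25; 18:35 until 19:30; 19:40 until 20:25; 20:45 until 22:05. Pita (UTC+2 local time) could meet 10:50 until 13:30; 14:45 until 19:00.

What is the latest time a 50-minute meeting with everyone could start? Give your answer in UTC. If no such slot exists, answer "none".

none

Luca in UTC: 08:10-10:00, 10:05-14:50, 16:55-18:00 (add 7h to convert from UTC-7).
Nadia in UTC: 12:50-13:50 (subtract 5h to convert from UTC+5).
Wiremu in UTC: 08:20-10:15, 11:40-15:15 (add 7h to convert from UTC-7).
Oona in UTC: 09:05-13:40, 14:00-16:10, 18:05-18:40 (subtract 2h to convert from UTC+2).
Tomás in UTC: 08:15-09:15, 10:30-15:10, 16:40-17:10 (subtract 4h to convert from UTC+4).
Esperanza in UTC: 08:50-11:25, 13:35-14:30, 14:40-15:25, 15:45-17:05 (subtract 5h to convert from UTC+5).
Pita in UTC: 08:50-11:30, 12:45-17:00 (subtract 2h to convert from UTC+2).
Luca ∩ Nadia: 12:50-13:50.
Luca ∩ Nadia ∩ Wiremu: 12:50-13:50.
Luca ∩ Nadia ∩ Wiremu ∩ Oona: 12:50-13:40.
Luca ∩ Nadia ∩ Wiremu ∩ Oona ∩ Tomás: 12:50-13:40.
Luca ∩ Nadia ∩ Wiremu ∩ Oona ∩ Tomás ∩ Esperanza: 13:35-13:40.
Luca ∩ Nadia ∩ Wiremu ∩ Oona ∩ Tomás ∩ Esperanza ∩ Pita: 13:35-13:40.
Those are the intersection windows.
No common window is at least 50 minutes long.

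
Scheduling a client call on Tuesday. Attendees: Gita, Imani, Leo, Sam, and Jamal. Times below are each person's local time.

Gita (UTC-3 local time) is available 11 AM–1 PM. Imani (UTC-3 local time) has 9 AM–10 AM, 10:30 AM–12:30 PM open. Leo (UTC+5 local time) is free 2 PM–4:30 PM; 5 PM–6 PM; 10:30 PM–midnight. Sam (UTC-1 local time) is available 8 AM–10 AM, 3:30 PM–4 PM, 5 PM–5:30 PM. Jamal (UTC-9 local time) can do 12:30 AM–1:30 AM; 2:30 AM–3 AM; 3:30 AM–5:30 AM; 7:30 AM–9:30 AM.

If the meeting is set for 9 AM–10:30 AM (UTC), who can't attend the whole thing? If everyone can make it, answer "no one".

Gita in UTC: 14:00-16:00 (add 3h to convert from UTC-3).
Imani in UTC: 12:00-13:00, 13:30-15:30 (add 3h to convert from UTC-3).
Leo in UTC: 09:00-11:30, 12:00-13:00, 17:30-19:00 (subtract 5h to convert from UTC+5).
Sam in UTC: 09:00-11:00, 16:30-17:00, 18:00-18:30 (add 1h to convert from UTC-1).
Jamal in UTC: 09:30-10:30, 11:30-12:00, 12:30-14:30, 16:30-18:30 (add 9h to convert from UTC-9).
Gita: not fully free for 09:00-10:30. Imani: not fully free for 09:00-10:30. Leo: free for 09:00-10:30. Sam: free for 09:00-10:30. Jamal: not fully free for 09:00-10:30.

Gita, Imani, Jamal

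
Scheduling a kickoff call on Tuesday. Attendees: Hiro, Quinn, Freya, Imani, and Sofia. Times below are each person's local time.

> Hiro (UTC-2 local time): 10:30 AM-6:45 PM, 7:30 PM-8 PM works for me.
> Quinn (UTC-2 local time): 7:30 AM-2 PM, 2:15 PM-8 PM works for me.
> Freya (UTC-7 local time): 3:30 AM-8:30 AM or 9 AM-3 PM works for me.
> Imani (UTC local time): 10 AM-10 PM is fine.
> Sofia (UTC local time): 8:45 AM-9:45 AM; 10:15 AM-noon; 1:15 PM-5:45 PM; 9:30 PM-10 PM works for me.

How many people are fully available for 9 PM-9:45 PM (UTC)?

3

Hiro in UTC: 12:30-20:45, 21:30-22:00 (add 2h to convert from UTC-2).
Quinn in UTC: 09:30-16:00, 16:15-22:00 (add 2h to convert from UTC-2).
Freya in UTC: 10:30-15:30, 16:00-22:00 (add 7h to convert from UTC-7).
Imani in UTC: 10:00-22:00.
Sofia in UTC: 08:45-09:45, 10:15-12:00, 13:15-17:45, 21:30-22:00.
Quinn, Freya, and Imani can make the full 21:00-21:45 slot — that's 3.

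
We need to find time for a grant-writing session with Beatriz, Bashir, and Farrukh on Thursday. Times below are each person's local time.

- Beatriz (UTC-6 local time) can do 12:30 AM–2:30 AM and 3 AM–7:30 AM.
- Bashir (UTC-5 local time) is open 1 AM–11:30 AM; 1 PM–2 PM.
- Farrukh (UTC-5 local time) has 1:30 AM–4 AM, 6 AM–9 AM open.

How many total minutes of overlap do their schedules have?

Beatriz in UTC: 06:30-08:30, 09:00-13:30 (add 6h to convert from UTC-6).
Bashir in UTC: 06:00-16:30, 18:00-19:00 (add 5h to convert from UTC-5).
Farrukh in UTC: 06:30-09:00, 11:00-14:00 (add 5h to convert from UTC-5).
Beatriz ∩ Bashir: 06:30-08:30, 09:00-13:30.
Beatriz ∩ Bashir ∩ Farrukh: 06:30-08:30, 11:00-13:30.
Summing the common windows: 120 + 150 = 270 minutes.

270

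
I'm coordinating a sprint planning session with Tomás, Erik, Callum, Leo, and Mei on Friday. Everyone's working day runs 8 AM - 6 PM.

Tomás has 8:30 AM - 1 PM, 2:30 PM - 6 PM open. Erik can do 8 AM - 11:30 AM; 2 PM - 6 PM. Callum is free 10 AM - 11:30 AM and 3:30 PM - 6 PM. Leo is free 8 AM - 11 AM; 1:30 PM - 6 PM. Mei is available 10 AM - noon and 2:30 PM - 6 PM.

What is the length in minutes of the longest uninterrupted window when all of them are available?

150

Tomás ∩ Erik: 08:30-11:30, 14:30-18:00.
Tomás ∩ Erik ∩ Callum: 10:00-11:30, 15:30-18:00.
Tomás ∩ Erik ∩ Callum ∩ Leo: 10:00-11:00, 15:30-18:00.
Tomás ∩ Erik ∩ Callum ∩ Leo ∩ Mei: 10:00-11:00, 15:30-18:00.
The longest is 15:30-18:00 at 150 minutes.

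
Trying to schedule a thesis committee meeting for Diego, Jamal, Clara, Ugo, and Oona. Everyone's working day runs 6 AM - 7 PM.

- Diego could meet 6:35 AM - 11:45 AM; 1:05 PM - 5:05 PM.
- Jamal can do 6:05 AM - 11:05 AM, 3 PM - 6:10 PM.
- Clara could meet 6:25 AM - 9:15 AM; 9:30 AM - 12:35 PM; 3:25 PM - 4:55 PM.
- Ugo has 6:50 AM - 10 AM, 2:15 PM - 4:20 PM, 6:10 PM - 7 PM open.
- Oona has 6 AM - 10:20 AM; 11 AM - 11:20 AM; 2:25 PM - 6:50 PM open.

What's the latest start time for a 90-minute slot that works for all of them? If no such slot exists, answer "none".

07:45

Diego ∩ Jamal: 06:35-11:05, 15:00-17:05.
Diego ∩ Jamal ∩ Clara: 06:35-09:15, 09:30-11:05, 15:25-16:55.
Diego ∩ Jamal ∩ Clara ∩ Ugo: 06:50-09:15, 09:30-10:00, 15:25-16:20.
Diego ∩ Jamal ∩ Clara ∩ Ugo ∩ Oona: 06:50-09:15, 09:30-10:00, 15:25-16:20.
The last common window of at least 90 minutes is 06:50-09:15; a 90-minute meeting can start as late as 07:45 and still end by 09:15.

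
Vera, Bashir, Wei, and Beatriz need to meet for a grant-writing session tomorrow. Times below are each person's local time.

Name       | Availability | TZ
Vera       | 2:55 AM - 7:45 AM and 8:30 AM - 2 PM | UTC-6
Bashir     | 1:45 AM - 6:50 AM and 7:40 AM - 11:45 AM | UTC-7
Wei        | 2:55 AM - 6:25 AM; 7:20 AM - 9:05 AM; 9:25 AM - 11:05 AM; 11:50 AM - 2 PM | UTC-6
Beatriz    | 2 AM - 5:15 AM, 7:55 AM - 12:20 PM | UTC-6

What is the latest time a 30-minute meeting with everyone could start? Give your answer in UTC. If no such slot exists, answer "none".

17:50

Vera in UTC: 08:55-13:45, 14:30-20:00 (add 6h to convert from UTC-6).
Bashir in UTC: 08:45-13:50, 14:40-18:45 (add 7h to convert from UTC-7).
Wei in UTC: 08:55-12:25, 13:20-15:05, 15:25-17:05, 17:50-20:00 (add 6h to convert from UTC-6).
Beatriz in UTC: 08:00-11:15, 13:55-18:20 (add 6h to convert from UTC-6).
Vera ∩ Bashir: 08:55-13:45, 14:40-18:45.
Vera ∩ Bashir ∩ Wei: 08:55-12:25, 13:20-13:45, 14:40-15:05, 15:25-17:05, 17:50-18:45.
Vera ∩ Bashir ∩ Wei ∩ Beatriz: 08:55-11:15, 14:40-15:05, 15:25-17:05, 17:50-18:20.
The last common window of at least 30 minutes is 17:50-18:20; a 30-minute meeting can start as late as 17:50 and still end by 18:20.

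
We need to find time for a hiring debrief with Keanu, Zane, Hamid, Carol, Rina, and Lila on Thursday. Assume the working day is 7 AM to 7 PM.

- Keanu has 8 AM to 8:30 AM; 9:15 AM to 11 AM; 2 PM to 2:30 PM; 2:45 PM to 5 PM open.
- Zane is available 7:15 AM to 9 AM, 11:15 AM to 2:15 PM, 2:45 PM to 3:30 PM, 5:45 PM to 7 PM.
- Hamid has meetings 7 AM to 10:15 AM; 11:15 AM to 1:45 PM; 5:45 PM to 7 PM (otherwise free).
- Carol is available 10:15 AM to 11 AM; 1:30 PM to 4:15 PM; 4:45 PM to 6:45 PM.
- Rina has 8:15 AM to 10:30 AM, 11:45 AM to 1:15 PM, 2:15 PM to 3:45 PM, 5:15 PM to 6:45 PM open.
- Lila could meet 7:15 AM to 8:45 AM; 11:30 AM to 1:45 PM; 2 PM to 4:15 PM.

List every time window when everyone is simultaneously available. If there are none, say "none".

Keanu free: 08:00-08:30, 09:15-11:00, 14:00-14:30, 14:45-17:00.
Zane free: 07:15-09:00, 11:15-14:15, 14:45-15:30, 17:45-19:00.
Hamid free: 10:15-11:15, 13:45-17:45 (invert busy blocks within the working day).
Carol free: 10:15-11:00, 13:30-16:15, 16:45-18:45.
Rina free: 08:15-10:30, 11:45-13:15, 14:15-15:45, 17:15-18:45.
Lila free: 07:15-08:45, 11:30-13:45, 14:00-16:15.
Keanu ∩ Zane: 08:00-08:30, 14:00-14:15, 14:45-15:30.
Keanu ∩ Zane ∩ Hamid: 14:00-14:15, 14:45-15:30.
Keanu ∩ Zane ∩ Hamid ∩ Carol: 14:00-14:15, 14:45-15:30.
Keanu ∩ Zane ∩ Hamid ∩ Carol ∩ Rina: 14:45-15:30.
Keanu ∩ Zane ∩ Hamid ∩ Carol ∩ Rina ∩ Lila: 14:45-15:30.

14:45-15:30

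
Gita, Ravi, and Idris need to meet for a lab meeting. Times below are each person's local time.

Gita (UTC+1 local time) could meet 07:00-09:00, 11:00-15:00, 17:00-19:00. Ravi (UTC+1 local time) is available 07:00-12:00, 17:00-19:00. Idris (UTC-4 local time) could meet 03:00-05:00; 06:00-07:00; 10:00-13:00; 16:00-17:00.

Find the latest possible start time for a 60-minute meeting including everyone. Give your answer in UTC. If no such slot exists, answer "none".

16:00

Gita in UTC: 06:00-08:00, 10:00-14:00, 16:00-18:00 (subtract 1h to convert from UTC+1).
Ravi in UTC: 06:00-11:00, 16:00-18:00 (subtract 1h to convert from UTC+1).
Idris in UTC: 07:00-09:00, 10:00-11:00, 14:00-17:00, 20:00-21:00 (add 4h to convert from UTC-4).
Gita ∩ Ravi: 06:00-08:00, 10:00-11:00, 16:00-18:00.
Gita ∩ Ravi ∩ Idris: 07:00-08:00, 10:00-11:00, 16:00-17:00.
The last common window of at least 60 minutes is 16:00-17:00; a 60-minute meeting can start as late as 16:00 and still end by 17:00.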